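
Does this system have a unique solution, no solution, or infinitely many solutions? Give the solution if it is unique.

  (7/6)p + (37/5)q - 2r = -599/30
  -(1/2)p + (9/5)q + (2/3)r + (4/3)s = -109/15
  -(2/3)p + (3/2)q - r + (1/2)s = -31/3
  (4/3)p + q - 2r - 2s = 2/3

no solution

Row-reduce:
R1 ← R1 / (7/6).
R2 ← R2 + 1/2·R1.
R3 ← R3 + 2/3·R1.
R4 ← R4 − 4/3·R1.
R2 ← R2 / (174/35).
R1 ← R1 − 222/35·R2.
R3 ← R3 − 401/70·R2.
R4 ← R4 + 261/35·R2.
R3 ← R3 / (-502/261).
R1 ← R1 + 128/87·R3.
R2 ← R2 + 10/261·R3.
Row 4 reduces to 0 = -1/4, a contradiction. The system is inconsistent.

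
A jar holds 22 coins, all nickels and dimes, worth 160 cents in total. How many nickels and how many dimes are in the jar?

nickels: 12, dimes: 10

Let n = nickels, d = dimes.
  n + d = 22
  5n + 10d = 160
From equation 1: n = 22 − d.
Substitute into equation 2 and solve: d = 10.
Then n = 12.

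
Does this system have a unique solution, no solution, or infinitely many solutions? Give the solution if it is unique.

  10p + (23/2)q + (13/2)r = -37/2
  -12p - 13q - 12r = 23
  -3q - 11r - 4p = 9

infinitely many solutions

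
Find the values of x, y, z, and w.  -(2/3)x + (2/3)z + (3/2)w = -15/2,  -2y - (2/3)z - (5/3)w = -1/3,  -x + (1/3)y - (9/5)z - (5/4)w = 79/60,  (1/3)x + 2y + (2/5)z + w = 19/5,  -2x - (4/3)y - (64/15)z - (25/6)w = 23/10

x = 6, y = 2, z = -3, w = -1

Row-reduce the augmented matrix:
R1 ← R1 / (-2/3).
R3 ← R3 + 1·R1.
R4 ← R4 − 1/3·R1.
R5 ← R5 + 2·R1.
R2 ← R2 / (-2).
R3 ← R3 − 1/3·R2.
R4 ← R4 − 2·R2.
R5 ← R5 + 4/3·R2.
R3 ← R3 / (-131/45).
R1 ← R1 + 1·R3.
R2 ← R2 − 1/3·R3.
R4 ← R4 − 1/15·R3.
R5 ← R5 + 262/45·R3.
R4 ← R4 / (-5/1572).
R1 ← R1 + 499/524·R4.
R2 ← R2 − 105/262·R4.
R3 ← R3 − 170/131·R4.
R5 reduces to 0 = 0, so the extra equation is consistent.
Reading off the reduced rows gives x = 6, y = 2, z = -3, w = -1.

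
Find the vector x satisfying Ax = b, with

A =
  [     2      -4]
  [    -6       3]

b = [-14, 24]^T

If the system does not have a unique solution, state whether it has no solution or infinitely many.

x_1 = -3, x_2 = 2

Row-reduce the augmented matrix:
R1 ← R1 / (2).
R2 ← R2 + 6·R1.
R2 ← R2 / (-9).
R1 ← R1 + 2·R2.
Reading off the reduced rows gives x_1 = -3, x_2 = 2.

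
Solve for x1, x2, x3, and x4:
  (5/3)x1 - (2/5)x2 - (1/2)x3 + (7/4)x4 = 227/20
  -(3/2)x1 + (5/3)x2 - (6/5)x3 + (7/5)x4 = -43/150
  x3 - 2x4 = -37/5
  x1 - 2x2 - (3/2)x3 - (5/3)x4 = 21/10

x1 = 3, x2 = -1, x3 = -7/5, x4 = 3

Row-reduce the augmented matrix:
R1 ← R1 / (5/3).
R2 ← R2 + 3/2·R1.
R4 ← R4 − 1·R1.
R2 ← R2 / (98/75).
R1 ← R1 + 6/25·R2.
R4 ← R4 + 44/25·R2.
R1 ← R1 + 591/980·R3.
R2 ← R2 + 495/392·R3.
R4 ← R4 + 1677/490·R3.
R4 ← R4 / (-1633/294).
R1 ← R1 − 153/392·R4.
R2 ← R2 + 195/784·R4.
R3 ← R3 + 2·R4.
Reading off the reduced rows gives x1 = 3, x2 = -1, x3 = -7/5, x4 = 3.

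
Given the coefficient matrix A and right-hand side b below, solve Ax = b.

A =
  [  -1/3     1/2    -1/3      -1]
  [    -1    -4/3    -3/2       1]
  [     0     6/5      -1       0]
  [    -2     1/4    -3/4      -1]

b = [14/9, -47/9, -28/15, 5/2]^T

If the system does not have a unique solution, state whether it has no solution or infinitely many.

x_1 = -4/3, x_2 = 2/3, x_3 = 8/3, x_4 = -5/3

Row-reduce the augmented matrix:
R1 ← R1 / (-1/3).
R2 ← R2 + 1·R1.
R4 ← R4 + 2·R1.
R2 ← R2 / (-17/6).
R1 ← R1 + 3/2·R2.
R3 ← R3 − 6/5·R2.
R4 ← R4 + 11/4·R2.
R3 ← R3 / (-103/85).
R1 ← R1 − 43/34·R3.
R2 ← R2 − 3/17·R3.
R4 ← R4 − 59/34·R3.
R4 ← R4 / (365/103).
R1 ← R1 − 273/103·R4.
R2 ← R2 + 120/103·R4.
R3 ← R3 + 144/103·R4.
Reading off the reduced rows gives x_1 = -4/3, x_2 = 2/3, x_3 = 8/3, x_4 = -5/3.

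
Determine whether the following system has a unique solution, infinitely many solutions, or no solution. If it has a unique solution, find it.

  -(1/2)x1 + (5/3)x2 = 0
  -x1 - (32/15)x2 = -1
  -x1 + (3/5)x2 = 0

Row-reduce:
R1 ← R1 / (-1/2).
R2 ← R2 + 1·R1.
R3 ← R3 + 1·R1.
R2 ← R2 / (-82/15).
R1 ← R1 + 10/3·R2.
R3 ← R3 + 41/15·R2.
Row 3 reduces to 0 = 1/2, a contradiction. The system is inconsistent.

no solution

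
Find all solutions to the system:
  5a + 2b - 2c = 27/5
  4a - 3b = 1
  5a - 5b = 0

Row-reduce the augmented matrix:
R1 ← R1 / (5).
R2 ← R2 − 4·R1.
R3 ← R3 − 5·R1.
R2 ← R2 / (-23/5).
R1 ← R1 − 2/5·R2.
R3 ← R3 + 7·R2.
R3 ← R3 / (-10/23).
R1 ← R1 + 6/23·R3.
R2 ← R2 + 8/23·R3.
Reading off the reduced rows gives a = 1, b = 1, c = 4/5.

a = 1, b = 1, c = 4/5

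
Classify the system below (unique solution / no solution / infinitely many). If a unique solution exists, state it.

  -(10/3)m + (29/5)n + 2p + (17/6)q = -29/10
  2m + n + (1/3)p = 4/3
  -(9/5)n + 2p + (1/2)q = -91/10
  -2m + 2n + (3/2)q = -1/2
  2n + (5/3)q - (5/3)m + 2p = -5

no solution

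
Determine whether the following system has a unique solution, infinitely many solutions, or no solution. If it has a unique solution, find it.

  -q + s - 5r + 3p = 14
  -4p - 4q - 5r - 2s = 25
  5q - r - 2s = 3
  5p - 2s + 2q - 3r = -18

p = -5, q = 2, r = -5, s = 6

Row-reduce the augmented matrix:
R1 ← R1 / (3).
R2 ← R2 + 4·R1.
R4 ← R4 − 5·R1.
R2 ← R2 / (-16/3).
R1 ← R1 + 1/3·R2.
R3 ← R3 − 5·R2.
R4 ← R4 − 11/3·R2.
R3 ← R3 / (-191/16).
R1 ← R1 + 15/16·R3.
R2 ← R2 − 35/16·R3.
R4 ← R4 + 43/16·R3.
R4 ← R4 / (-675/191).
R1 ← R1 − 111/191·R4.
R2 ← R2 + 68/191·R4.
R3 ← R3 − 42/191·R4.
Reading off the reduced rows gives p = -5, q = 2, r = -5, s = 6.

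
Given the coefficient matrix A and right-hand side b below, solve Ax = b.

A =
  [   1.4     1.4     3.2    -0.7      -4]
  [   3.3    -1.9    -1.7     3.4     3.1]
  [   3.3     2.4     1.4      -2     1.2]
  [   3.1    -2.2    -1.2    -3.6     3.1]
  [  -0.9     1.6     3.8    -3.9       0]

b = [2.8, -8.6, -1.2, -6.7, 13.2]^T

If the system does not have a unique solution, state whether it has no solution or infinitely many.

Row-reduce the augmented matrix:
R1 ← R1 / (7/5).
R2 ← R2 − 33/10·R1.
R3 ← R3 − 33/10·R1.
R4 ← R4 − 31/10·R1.
R5 ← R5 + 9/10·R1.
R2 ← R2 / (-26/5).
R1 ← R1 − 1·R2.
R3 ← R3 + 9/10·R2.
R4 ← R4 + 53/10·R2.
R5 ← R5 − 5/2·R2.
R3 ← R3 / (-16537/3640).
R1 ← R1 − 185/364·R3.
R2 ← R2 − 647/364·R3.
R4 ← R4 − 4131/3640·R3.
R5 ← R5 − 147/104·R3.
R4 ← R4 / (-620376/82685).
R1 ← R1 − 5527/16537·R4.
R2 ← R2 + 47959/33074·R4.
R3 ← R3 − 8911/33074·R4.
R5 ← R5 + 380837/165370·R4.
R5 ← R5 / (70533271/12407520).
R1 ← R1 − 690595/1240752·R5.
R2 ← R2 − 1611005/2481504·R5.
R3 ← R3 + 4505093/2481504·R5.
R4 ← R4 + 215149/1240752·R5.
Reading off the reduced rows gives x_1 = -2, x_2 = 0, x_3 = 3, x_4 = 0, x_5 = 1.

x_1 = -2, x_2 = 0, x_3 = 3, x_4 = 0, x_5 = 1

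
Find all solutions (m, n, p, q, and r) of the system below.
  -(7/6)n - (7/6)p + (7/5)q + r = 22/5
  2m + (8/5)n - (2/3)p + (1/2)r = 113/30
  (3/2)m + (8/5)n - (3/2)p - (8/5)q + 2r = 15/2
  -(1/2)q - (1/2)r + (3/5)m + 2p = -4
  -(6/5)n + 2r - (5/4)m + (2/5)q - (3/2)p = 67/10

Row-reduce the augmented matrix:
Swap R1 and R2.
R1 ← R1 / (2).
R3 ← R3 − 3/2·R1.
R4 ← R4 − 3/5·R1.
R5 ← R5 + 5/4·R1.
R2 ← R2 / (-7/6).
R1 ← R1 − 4/5·R2.
R3 ← R3 − 2/5·R2.
R4 ← R4 + 12/25·R2.
R5 ← R5 + 1/5·R2.
R3 ← R3 / (-7/5).
R1 ← R1 + 17/15·R3.
R2 ← R2 − 1·R3.
R4 ← R4 − 67/25·R3.
R5 ← R5 + 103/60·R3.
R4 ← R4 / (-161/50).
R1 ← R1 − 28/15·R4.
R2 ← R2 + 2·R4.
R3 ← R3 − 4/5·R4.
R5 ← R5 − 23/15·R4.
R5 ← R5 / (11157/10976).
R1 ← R1 − 8215/9016·R5.
R2 ← R2 + 71445/63112·R5.
R3 ← R3 + 46287/63112·R5.
R4 ← R4 + 26515/31556·R5.
Reading off the reduced rows gives m = 0, n = 1, p = -1, q = 1, r = 3.

m = 0, n = 1, p = -1, q = 1, r = 3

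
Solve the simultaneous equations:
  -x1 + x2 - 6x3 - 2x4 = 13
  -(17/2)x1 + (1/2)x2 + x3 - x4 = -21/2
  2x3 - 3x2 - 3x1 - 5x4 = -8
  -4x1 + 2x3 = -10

Row-reduce:
R1 ← R1 / (-1).
R2 ← R2 + 17/2·R1.
R3 ← R3 + 3·R1.
R4 ← R4 + 4·R1.
R2 ← R2 / (-8).
R1 ← R1 + 1·R2.
R3 ← R3 + 6·R2.
R4 ← R4 + 4·R2.
R3 ← R3 / (-19).
R1 ← R1 + 1/2·R3.
R2 ← R2 + 13/2·R3.
Row 4 reduces to 0 = -3/2, a contradiction. The system is inconsistent.

no solution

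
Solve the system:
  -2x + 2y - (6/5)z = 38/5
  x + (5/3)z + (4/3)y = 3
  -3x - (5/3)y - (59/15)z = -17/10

Row-reduce:
R1 ← R1 / (-2).
R2 ← R2 − 1·R1.
R3 ← R3 + 3·R1.
R2 ← R2 / (7/3).
R1 ← R1 + 1·R2.
R3 ← R3 + 14/3·R2.
Row 3 reduces to 0 = 1/2, a contradiction. The system is inconsistent.

no solution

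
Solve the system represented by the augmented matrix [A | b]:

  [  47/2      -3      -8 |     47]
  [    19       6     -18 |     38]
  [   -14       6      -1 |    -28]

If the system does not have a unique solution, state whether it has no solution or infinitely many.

infinitely many solutions

Row-reduce:
R1 ← R1 / (47/2).
R2 ← R2 − 19·R1.
R3 ← R3 + 14·R1.
R2 ← R2 / (396/47).
R1 ← R1 + 6/47·R2.
R3 ← R3 − 198/47·R2.
Rank is 2 with 3 unknowns, leaving x_3 free.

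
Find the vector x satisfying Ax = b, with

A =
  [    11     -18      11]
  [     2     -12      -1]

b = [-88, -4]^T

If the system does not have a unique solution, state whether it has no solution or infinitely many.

Row-reduce:
R1 ← R1 / (11).
R2 ← R2 − 2·R1.
R2 ← R2 / (-96/11).
R1 ← R1 + 18/11·R2.
Rank is 2 with 3 unknowns, leaving x_3 free.

infinitely many solutions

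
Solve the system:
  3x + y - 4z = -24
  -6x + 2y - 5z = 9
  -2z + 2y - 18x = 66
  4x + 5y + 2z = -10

x = -4, y = 0, z = 3

Row-reduce the augmented matrix:
R1 ← R1 / (3).
R2 ← R2 + 6·R1.
R3 ← R3 + 18·R1.
R4 ← R4 − 4·R1.
R2 ← R2 / (4).
R1 ← R1 − 1/3·R2.
R3 ← R3 − 8·R2.
R4 ← R4 − 11/3·R2.
Swap R3 and R4.
R3 ← R3 / (77/4).
R1 ← R1 + 1/4·R3.
R2 ← R2 + 13/4·R3.
R4 reduces to 0 = 0, so the extra equation is consistent.
Reading off the reduced rows gives x = -4, y = 0, z = 3.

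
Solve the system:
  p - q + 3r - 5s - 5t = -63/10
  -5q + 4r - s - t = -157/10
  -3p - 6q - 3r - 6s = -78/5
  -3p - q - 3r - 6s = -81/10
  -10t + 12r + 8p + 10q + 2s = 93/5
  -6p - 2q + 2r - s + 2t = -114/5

p = 11/5, q = 3/2, r = -2, s = 1, t = -4/5

Row-reduce the augmented matrix:
R3 ← R3 + 3·R1.
R4 ← R4 + 3·R1.
R5 ← R5 − 8·R1.
R6 ← R6 + 6·R1.
R2 ← R2 / (-5).
R1 ← R1 + 1·R2.
R3 ← R3 + 9·R2.
R4 ← R4 + 4·R2.
R5 ← R5 − 18·R2.
R6 ← R6 + 8·R2.
R3 ← R3 / (-6/5).
R1 ← R1 − 11/5·R3.
R2 ← R2 + 4/5·R3.
R4 ← R4 − 14/5·R3.
R5 ← R5 − 12/5·R3.
R6 ← R6 − 68/5·R3.
R4 ← R4 / (-65).
R1 ← R1 + 40·R4.
R2 ← R2 − 13·R4.
R3 ← R3 − 16·R4.
R6 ← R6 + 247·R4.
Swap R5 and R6.
R5 ← R5 / (-5).
R1 ← R1 + 17/13·R5.
R3 ← R3 + 1/13·R5.
R4 ← R4 − 9/13·R5.
R6 reduces to 0 = 0, so the extra equation is consistent.
Reading off the reduced rows gives p = 11/5, q = 3/2, r = -2, s = 1, t = -4/5.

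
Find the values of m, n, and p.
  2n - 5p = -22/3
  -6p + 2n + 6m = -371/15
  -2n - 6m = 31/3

Row-reduce the augmented matrix:
Swap R1 and R2.
R1 ← R1 / (6).
R3 ← R3 + 6·R1.
R2 ← R2 / (2).
R1 ← R1 − 1/3·R2.
R3 ← R3 / (-6).
R1 ← R1 + 1/6·R3.
R2 ← R2 + 5/2·R3.
Reading off the reduced rows gives m = -5/2, n = 7/3, p = 12/5.

m = -5/2, n = 7/3, p = 12/5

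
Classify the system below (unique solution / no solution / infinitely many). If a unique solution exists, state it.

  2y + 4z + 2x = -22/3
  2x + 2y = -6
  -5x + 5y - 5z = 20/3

Row-reduce the augmented matrix:
R1 ← R1 / (2).
R2 ← R2 − 2·R1.
R3 ← R3 + 5·R1.
Swap R2 and R3.
R2 ← R2 / (10).
R1 ← R1 − 1·R2.
R3 ← R3 / (-4).
R1 ← R1 − 3/2·R3.
R2 ← R2 − 1/2·R3.
Reading off the reduced rows gives x = -2, y = -1, z = -1/3.

x = -2, y = -1, z = -1/3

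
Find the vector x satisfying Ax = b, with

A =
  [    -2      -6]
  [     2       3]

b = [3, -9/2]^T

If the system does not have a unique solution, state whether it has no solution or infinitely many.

Row-reduce the augmented matrix:
R1 ← R1 / (-2).
R2 ← R2 − 2·R1.
R2 ← R2 / (-3).
R1 ← R1 − 3·R2.
Reading off the reduced rows gives x_1 = -3, x_2 = 1/2.

x_1 = -3, x_2 = 1/2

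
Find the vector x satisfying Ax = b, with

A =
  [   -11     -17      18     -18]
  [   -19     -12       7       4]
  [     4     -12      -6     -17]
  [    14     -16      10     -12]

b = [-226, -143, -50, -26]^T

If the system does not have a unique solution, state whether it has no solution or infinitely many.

Row-reduce the augmented matrix:
R1 ← R1 / (-11).
R2 ← R2 + 19·R1.
R3 ← R3 − 4·R1.
R4 ← R4 − 14·R1.
R2 ← R2 / (191/11).
R1 ← R1 − 17/11·R2.
R3 ← R3 + 200/11·R2.
R4 ← R4 + 414/11·R2.
R3 ← R3 / (-4714/191).
R1 ← R1 − 97/191·R3.
R2 ← R2 + 265/191·R3.
R4 ← R4 + 3688/191·R3.
R4 ← R4 / (72656/2357).
R1 ← R1 + 5729/4714·R4.
R2 ← R2 − 6029/4714·R4.
R3 ← R3 + 2521/4714·R4.
Reading off the reduced rows gives x_1 = 6, x_2 = 2, x_3 = -3, x_4 = 4.

x_1 = 6, x_2 = 2, x_3 = -3, x_4 = 4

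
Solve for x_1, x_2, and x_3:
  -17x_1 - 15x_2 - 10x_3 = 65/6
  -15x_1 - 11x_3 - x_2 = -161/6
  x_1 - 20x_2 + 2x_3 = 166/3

Row-reduce the augmented matrix:
R1 ← R1 / (-17).
R2 ← R2 + 15·R1.
R3 ← R3 − 1·R1.
R2 ← R2 / (208/17).
R1 ← R1 − 15/17·R2.
R3 ← R3 + 355/17·R2.
R3 ← R3 / (-479/208).
R1 ← R1 − 155/208·R3.
R2 ← R2 + 37/208·R3.
Reading off the reduced rows gives x_1 = 0, x_2 = -5/2, x_3 = 8/3.

x_1 = 0, x_2 = -5/2, x_3 = 8/3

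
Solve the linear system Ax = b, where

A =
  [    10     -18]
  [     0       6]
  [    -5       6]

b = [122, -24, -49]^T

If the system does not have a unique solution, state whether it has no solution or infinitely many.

Row-reduce the augmented matrix:
R1 ← R1 / (10).
R3 ← R3 + 5·R1.
R2 ← R2 / (6).
R1 ← R1 + 9/5·R2.
R3 ← R3 + 3·R2.
R3 reduces to 0 = 0, so the extra equation is consistent.
Reading off the reduced rows gives x_1 = 5, x_2 = -4.

x_1 = 5, x_2 = -4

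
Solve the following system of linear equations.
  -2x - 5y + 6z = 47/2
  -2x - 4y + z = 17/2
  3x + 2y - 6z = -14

x = 2, y = -5/2, z = 5/2

Row-reduce the augmented matrix:
R1 ← R1 / (-2).
R2 ← R2 + 2·R1.
R3 ← R3 − 3·R1.
R1 ← R1 − 5/2·R2.
R3 ← R3 + 11/2·R2.
R3 ← R3 / (-49/2).
R1 ← R1 − 19/2·R3.
R2 ← R2 + 5·R3.
Reading off the reduced rows gives x = 2, y = -5/2, z = 5/2.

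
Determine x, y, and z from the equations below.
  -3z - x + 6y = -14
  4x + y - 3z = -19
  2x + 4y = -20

x = -4, y = -3, z = 0

Row-reduce the augmented matrix:
R1 ← R1 / (-1).
R2 ← R2 − 4·R1.
R3 ← R3 − 2·R1.
R2 ← R2 / (25).
R1 ← R1 + 6·R2.
R3 ← R3 − 16·R2.
R3 ← R3 / (18/5).
R1 ← R1 + 3/5·R3.
R2 ← R2 + 3/5·R3.
Reading off the reduced rows gives x = -4, y = -3, z = 0.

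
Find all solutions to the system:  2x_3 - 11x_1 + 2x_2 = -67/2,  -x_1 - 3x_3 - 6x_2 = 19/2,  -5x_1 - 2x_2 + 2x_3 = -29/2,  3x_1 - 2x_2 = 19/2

x_1 = 5/2, x_2 = -1, x_3 = -2

Row-reduce the augmented matrix:
R1 ← R1 / (-11).
R2 ← R2 + 1·R1.
R3 ← R3 + 5·R1.
R4 ← R4 − 3·R1.
R2 ← R2 / (-68/11).
R1 ← R1 + 2/11·R2.
R3 ← R3 + 32/11·R2.
R4 ← R4 + 16/11·R2.
R3 ← R3 / (44/17).
R1 ← R1 + 3/34·R3.
R2 ← R2 − 35/68·R3.
R4 ← R4 − 22/17·R3.
R4 reduces to 0 = 0, so the extra equation is consistent.
Reading off the reduced rows gives x_1 = 5/2, x_2 = -1, x_3 = -2.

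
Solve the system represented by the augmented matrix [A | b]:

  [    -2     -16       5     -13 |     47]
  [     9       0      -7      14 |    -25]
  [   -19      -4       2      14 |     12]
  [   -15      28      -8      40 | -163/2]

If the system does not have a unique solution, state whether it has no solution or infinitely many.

no solution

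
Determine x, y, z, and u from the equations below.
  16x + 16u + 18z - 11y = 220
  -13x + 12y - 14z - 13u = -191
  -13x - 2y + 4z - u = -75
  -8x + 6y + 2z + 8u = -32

x = 6, y = -4, z = 0, u = 5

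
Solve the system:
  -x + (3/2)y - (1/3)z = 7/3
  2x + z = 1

infinitely many solutions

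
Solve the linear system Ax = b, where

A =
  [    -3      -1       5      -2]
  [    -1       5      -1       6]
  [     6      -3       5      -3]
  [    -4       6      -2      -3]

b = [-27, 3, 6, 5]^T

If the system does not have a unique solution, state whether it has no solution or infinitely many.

x_1 = 4, x_2 = 2, x_3 = -3, x_4 = -1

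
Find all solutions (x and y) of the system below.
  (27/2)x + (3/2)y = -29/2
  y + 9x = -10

no solution

Row-reduce:
R1 ← R1 / (27/2).
R2 ← R2 − 9·R1.
Row 2 reduces to 0 = -1/3, a contradiction. The system is inconsistent.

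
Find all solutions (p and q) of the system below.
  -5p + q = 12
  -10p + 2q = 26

Row-reduce:
R1 ← R1 / (-5).
R2 ← R2 + 10·R1.
Row 2 reduces to 0 = 2, a contradiction. The system is inconsistent.

no solution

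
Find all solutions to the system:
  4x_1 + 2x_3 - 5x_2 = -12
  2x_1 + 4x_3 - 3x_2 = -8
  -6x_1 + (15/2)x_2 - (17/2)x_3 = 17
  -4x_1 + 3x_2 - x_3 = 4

no solution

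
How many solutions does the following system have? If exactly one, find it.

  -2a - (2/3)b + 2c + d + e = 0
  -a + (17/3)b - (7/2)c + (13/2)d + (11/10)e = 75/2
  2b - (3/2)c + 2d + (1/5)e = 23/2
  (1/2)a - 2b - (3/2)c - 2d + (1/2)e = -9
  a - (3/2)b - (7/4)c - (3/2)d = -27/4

no solution

Row-reduce:
R1 ← R1 / (-2).
R2 ← R2 + 1·R1.
R4 ← R4 − 1/2·R1.
R5 ← R5 − 1·R1.
R2 ← R2 / (6).
R1 ← R1 − 1/3·R2.
R3 ← R3 − 2·R2.
R4 ← R4 + 13/6·R2.
R5 ← R5 + 11/6·R2.
Swap R3 and R4.
R3 ← R3 / (-21/8).
R1 ← R1 + 3/4·R3.
R2 ← R2 + 3/4·R3.
R5 ← R5 + 17/8·R3.
Swap R4 and R5.
R4 ← R4 / (125/252).
R1 ← R1 + 20/21·R4.
R2 ← R2 − 37/42·R4.
R3 ← R3 + 10/63·R4.
Row 5 reduces to 0 = -1, a contradiction. The system is inconsistent.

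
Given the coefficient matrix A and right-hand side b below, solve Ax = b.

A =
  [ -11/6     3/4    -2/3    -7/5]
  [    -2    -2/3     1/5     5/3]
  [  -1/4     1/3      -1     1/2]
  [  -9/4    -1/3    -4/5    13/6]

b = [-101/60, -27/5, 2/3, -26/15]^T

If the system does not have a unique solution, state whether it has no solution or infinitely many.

no solution

Row-reduce:
R1 ← R1 / (-11/6).
R2 ← R2 + 2·R1.
R3 ← R3 + 1/4·R1.
R4 ← R4 + 9/4·R1.
R2 ← R2 / (-49/33).
R1 ← R1 + 9/22·R2.
R3 ← R3 − 61/264·R2.
R4 ← R4 + 331/264·R2.
R3 ← R3 / (-1499/1960).
R1 ← R1 − 53/490·R3.
R2 ← R2 + 153/245·R3.
R4 ← R4 + 1499/1960·R3.
Row 4 reduces to 0 = 3, a contradiction. The system is inconsistent.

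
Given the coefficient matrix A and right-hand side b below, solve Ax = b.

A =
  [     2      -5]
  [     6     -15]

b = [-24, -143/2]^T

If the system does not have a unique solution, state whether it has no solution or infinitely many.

no solution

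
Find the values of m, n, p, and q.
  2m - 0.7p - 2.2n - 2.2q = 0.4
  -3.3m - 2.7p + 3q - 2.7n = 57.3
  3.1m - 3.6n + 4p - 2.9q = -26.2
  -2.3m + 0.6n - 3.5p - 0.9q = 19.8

m = -3, n = -6, p = -6, q = 5

Row-reduce the augmented matrix:
R1 ← R1 / (2).
R2 ← R2 + 33/10·R1.
R3 ← R3 − 31/10·R1.
R4 ← R4 + 23/10·R1.
R2 ← R2 / (-633/100).
R1 ← R1 + 11/10·R2.
R3 ← R3 + 19/100·R2.
R4 ← R4 + 193/100·R2.
R3 ← R3 / (21947/4220).
R1 ← R1 − 135/422·R3.
R2 ← R2 − 257/422·R3.
R4 ← R4 + 13207/4220·R3.
R4 ← R4 / (-320386/109735).
R1 ← R1 + 22453/21947·R4.
R2 ← R2 − 825/21947·R4.
R3 ← R3 − 2232/21947·R4.
Reading off the reduced rows gives m = -3, n = -6, p = -6, q = 5.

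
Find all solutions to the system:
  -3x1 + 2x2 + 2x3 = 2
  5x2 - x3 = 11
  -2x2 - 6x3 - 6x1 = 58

Row-reduce the augmented matrix:
R1 ← R1 / (-3).
R3 ← R3 + 6·R1.
R2 ← R2 / (5).
R1 ← R1 + 2/3·R2.
R3 ← R3 + 6·R2.
R3 ← R3 / (-56/5).
R1 ← R1 + 4/5·R3.
R2 ← R2 + 1/5·R3.
Reading off the reduced rows gives x1 = -4, x2 = 1, x3 = -6.

x1 = -4, x2 = 1, x3 = -6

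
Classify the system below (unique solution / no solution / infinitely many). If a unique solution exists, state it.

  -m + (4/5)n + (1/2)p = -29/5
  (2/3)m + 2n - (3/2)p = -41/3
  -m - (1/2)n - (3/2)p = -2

m = 2, n = -6, p = 2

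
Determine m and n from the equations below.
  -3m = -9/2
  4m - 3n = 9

m = 3/2, n = -1

Row-reduce the augmented matrix:
R1 ← R1 / (-3).
R2 ← R2 − 4·R1.
R2 ← R2 / (-3).
Reading off the reduced rows gives m = 3/2, n = -1.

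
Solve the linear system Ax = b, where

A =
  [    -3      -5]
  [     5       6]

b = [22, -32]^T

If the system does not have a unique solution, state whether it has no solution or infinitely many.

Row-reduce the augmented matrix:
R1 ← R1 / (-3).
R2 ← R2 − 5·R1.
R2 ← R2 / (-7/3).
R1 ← R1 − 5/3·R2.
Reading off the reduced rows gives x_1 = -4, x_2 = -2.

x_1 = -4, x_2 = -2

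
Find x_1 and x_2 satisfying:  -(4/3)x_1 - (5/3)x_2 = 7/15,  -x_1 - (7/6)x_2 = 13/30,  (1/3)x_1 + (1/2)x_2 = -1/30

Row-reduce the augmented matrix:
R1 ← R1 / (-4/3).
R2 ← R2 + 1·R1.
R3 ← R3 − 1/3·R1.
R2 ← R2 / (1/12).
R1 ← R1 − 5/4·R2.
R3 ← R3 − 1/12·R2.
R3 reduces to 0 = 0, so the extra equation is consistent.
Reading off the reduced rows gives x_1 = -8/5, x_2 = 1.

x_1 = -8/5, x_2 = 1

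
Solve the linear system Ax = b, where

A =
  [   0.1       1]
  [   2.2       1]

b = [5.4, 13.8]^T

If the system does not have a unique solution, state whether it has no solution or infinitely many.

x_1 = 4, x_2 = 5

Row-reduce the augmented matrix:
R1 ← R1 / (1/10).
R2 ← R2 − 11/5·R1.
R2 ← R2 / (-21).
R1 ← R1 − 10·R2.
Reading off the reduced rows gives x_1 = 4, x_2 = 5.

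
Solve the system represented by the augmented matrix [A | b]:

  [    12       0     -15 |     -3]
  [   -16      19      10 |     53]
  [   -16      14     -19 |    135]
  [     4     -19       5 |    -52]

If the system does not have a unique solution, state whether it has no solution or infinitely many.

no solution

Row-reduce:
R1 ← R1 / (12).
R2 ← R2 + 16·R1.
R3 ← R3 + 16·R1.
R4 ← R4 − 4·R1.
R2 ← R2 / (19).
R3 ← R3 − 14·R2.
R4 ← R4 + 19·R2.
R3 ← R3 / (-601/19).
R1 ← R1 + 5/4·R3.
R2 ← R2 + 10/19·R3.
Row 4 reduces to 0 = -2, a contradiction. The system is inconsistent.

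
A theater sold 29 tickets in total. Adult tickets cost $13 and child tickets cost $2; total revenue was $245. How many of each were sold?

adult tickets: 17, child tickets: 12

Let a = adult tickets, c = child tickets.
  a + c = 29
  13a + 2c = 245
Row-reduce the augmented matrix:
R2 ← R2 − 13·R1.
R2 ← R2 / (-11).
R1 ← R1 − 1·R2.
Reading off the reduced rows gives a = 17, c = 12.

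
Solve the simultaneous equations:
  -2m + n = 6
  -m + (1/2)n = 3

infinitely many solutions

Row-reduce:
R1 ← R1 / (-2).
R2 ← R2 + 1·R1.
Rank is 1 with 2 unknowns, leaving n free.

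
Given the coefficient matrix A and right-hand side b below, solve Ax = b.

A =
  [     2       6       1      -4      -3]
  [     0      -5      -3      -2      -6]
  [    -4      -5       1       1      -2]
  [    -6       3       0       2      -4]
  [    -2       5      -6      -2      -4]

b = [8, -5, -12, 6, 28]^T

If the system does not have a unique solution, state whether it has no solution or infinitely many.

x_1 = -1, x_2 = 2, x_3 = -3, x_4 = -1, x_5 = 1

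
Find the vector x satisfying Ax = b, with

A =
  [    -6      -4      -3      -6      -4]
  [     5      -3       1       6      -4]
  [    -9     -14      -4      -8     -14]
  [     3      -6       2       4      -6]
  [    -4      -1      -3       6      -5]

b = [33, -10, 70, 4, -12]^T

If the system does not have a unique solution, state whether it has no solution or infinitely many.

infinitely many solutions

Row-reduce:
R1 ← R1 / (-6).
R2 ← R2 − 5·R1.
R3 ← R3 + 9·R1.
R4 ← R4 − 3·R1.
R5 ← R5 + 4·R1.
R2 ← R2 / (-19/3).
R1 ← R1 − 2/3·R2.
R3 ← R3 + 8·R2.
R4 ← R4 + 8·R2.
R5 ← R5 − 5/3·R2.
R3 ← R3 / (91/38).
R1 ← R1 − 13/38·R3.
R2 ← R2 − 9/38·R3.
R4 ← R4 − 91/38·R3.
R5 ← R5 + 53/38·R3.
Swap R4 and R5.
R4 ← R4 / (920/91).
R1 ← R1 − 8/7·R4.
R2 ← R2 + 12/91·R4.
R3 ← R3 + 10/91·R4.
Rank is 4 with 5 unknowns, leaving x_5 free.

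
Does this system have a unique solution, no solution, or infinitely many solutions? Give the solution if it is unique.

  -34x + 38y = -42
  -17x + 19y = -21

Row-reduce:
R1 ← R1 / (-34).
R2 ← R2 + 17·R1.
Rank is 1 with 2 unknowns, leaving y free.

infinitely many solutions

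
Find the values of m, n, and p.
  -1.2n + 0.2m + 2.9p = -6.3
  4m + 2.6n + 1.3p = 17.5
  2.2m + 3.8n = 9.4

Row-reduce the augmented matrix:
R1 ← R1 / (1/5).
R2 ← R2 − 4·R1.
R3 ← R3 − 11/5·R1.
R2 ← R2 / (133/5).
R1 ← R1 + 6·R2.
R3 ← R3 − 17·R2.
R3 ← R3 / (412/95).
R1 ← R1 − 65/38·R3.
R2 ← R2 + 81/38·R3.
Reading off the reduced rows gives m = 6, n = -1, p = -3.

m = 6, n = -1, p = -3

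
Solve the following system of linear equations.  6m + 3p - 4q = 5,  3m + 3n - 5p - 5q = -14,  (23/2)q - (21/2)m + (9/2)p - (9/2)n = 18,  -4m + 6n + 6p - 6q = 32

Row-reduce:
R1 ← R1 / (6).
R2 ← R2 − 3·R1.
R3 ← R3 + 21/2·R1.
R4 ← R4 + 4·R1.
R2 ← R2 / (3).
R3 ← R3 + 9/2·R2.
R4 ← R4 − 6·R2.
Swap R3 and R4.
R3 ← R3 / (21).
R1 ← R1 − 1/2·R3.
R2 ← R2 + 13/6·R3.
Row 4 reduces to 0 = 2, a contradiction. The system is inconsistent.

no solution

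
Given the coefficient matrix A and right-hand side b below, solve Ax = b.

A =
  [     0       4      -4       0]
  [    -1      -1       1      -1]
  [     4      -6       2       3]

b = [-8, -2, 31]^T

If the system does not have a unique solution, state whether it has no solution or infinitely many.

infinitely many solutions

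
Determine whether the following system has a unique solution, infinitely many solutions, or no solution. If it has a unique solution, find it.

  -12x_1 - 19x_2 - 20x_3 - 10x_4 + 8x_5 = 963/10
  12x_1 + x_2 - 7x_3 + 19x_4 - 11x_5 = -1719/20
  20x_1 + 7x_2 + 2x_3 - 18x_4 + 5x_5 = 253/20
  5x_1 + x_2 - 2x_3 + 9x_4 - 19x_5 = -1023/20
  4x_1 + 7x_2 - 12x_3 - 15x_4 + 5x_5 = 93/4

x_1 = -7/5, x_2 = -5/2, x_3 = 1/5, x_4 = -3, x_5 = 3/4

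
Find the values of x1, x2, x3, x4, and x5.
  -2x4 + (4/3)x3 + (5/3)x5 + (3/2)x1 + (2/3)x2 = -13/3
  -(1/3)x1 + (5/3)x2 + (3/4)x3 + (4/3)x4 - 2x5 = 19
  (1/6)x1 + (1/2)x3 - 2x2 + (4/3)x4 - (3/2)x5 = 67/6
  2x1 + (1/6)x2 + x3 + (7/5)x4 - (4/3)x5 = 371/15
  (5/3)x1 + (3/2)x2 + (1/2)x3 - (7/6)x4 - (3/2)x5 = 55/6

x1 = 4, x2 = 2, x3 = 4, x4 = 6, x5 = -3

Row-reduce the augmented matrix:
R1 ← R1 / (3/2).
R2 ← R2 + 1/3·R1.
R3 ← R3 − 1/6·R1.
R4 ← R4 − 2·R1.
R5 ← R5 − 5/3·R1.
R2 ← R2 / (49/27).
R1 ← R1 − 4/9·R2.
R3 ← R3 + 56/27·R2.
R4 ← R4 + 13/18·R2.
R5 ← R5 − 41/54·R2.
R3 ← R3 / (65/42).
R1 ← R1 − 31/49·R3.
R2 ← R2 − 113/196·R3.
R4 ← R4 + 425/1176·R3.
R5 ← R5 + 1669/1176·R3.
R4 ← R4 / (4569/910).
R1 ← R1 + 1184/455·R4.
R2 ← R2 + 213/455·R4.
R3 ← R3 − 108/65·R4.
R5 ← R5 − 1384/455·R4.
R5 ← R5 / (-1576057/548280).
R1 ← R1 − 24139/68535·R5.
R2 ← R2 + 2083/45690·R5.
R3 ← R3 + 4774/7615·R5.
R4 ← R4 + 54955/54828·R5.
Reading off the reduced rows gives x1 = 4, x2 = 2, x3 = 4, x4 = 6, x5 = -3.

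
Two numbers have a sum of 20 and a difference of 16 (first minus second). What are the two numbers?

first number: 18, second number: 2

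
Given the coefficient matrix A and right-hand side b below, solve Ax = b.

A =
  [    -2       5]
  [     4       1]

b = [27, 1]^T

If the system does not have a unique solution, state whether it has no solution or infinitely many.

From equation 2: x_2 = 1 − 4·x_1.
Substitute into equation 1 and solve: x_1 = -1.
Then x_2 = 5.

x_1 = -1, x_2 = 5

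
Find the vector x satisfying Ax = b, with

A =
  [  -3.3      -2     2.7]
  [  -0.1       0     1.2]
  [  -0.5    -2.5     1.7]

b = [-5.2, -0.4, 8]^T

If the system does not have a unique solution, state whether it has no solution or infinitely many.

x_1 = 4, x_2 = -4, x_3 = 0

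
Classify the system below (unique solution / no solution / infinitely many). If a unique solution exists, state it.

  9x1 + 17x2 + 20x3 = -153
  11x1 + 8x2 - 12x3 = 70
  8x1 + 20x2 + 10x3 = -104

x1 = 2, x2 = -3, x3 = -6

Row-reduce the augmented matrix:
R1 ← R1 / (9).
R2 ← R2 − 11·R1.
R3 ← R3 − 8·R1.
R2 ← R2 / (-115/9).
R1 ← R1 − 17/9·R2.
R3 ← R3 − 44/9·R2.
R3 ← R3 / (-2498/115).
R1 ← R1 + 364/115·R3.
R2 ← R2 − 328/115·R3.
Reading off the reduced rows gives x1 = 2, x2 = -3, x3 = -6.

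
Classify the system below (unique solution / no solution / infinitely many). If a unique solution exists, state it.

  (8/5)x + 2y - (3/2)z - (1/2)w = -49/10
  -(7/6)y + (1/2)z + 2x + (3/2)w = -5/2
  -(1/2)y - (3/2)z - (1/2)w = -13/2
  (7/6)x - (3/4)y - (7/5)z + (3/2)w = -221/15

Row-reduce the augmented matrix:
R1 ← R1 / (8/5).
R2 ← R2 − 2·R1.
R4 ← R4 − 7/6·R1.
R2 ← R2 / (-11/3).
R1 ← R1 − 5/4·R2.
R3 ← R3 + 1/2·R2.
R4 ← R4 + 53/24·R2.
R3 ← R3 / (-321/176).
R1 ← R1 + 45/352·R3.
R2 ← R2 + 57/88·R3.
R4 ← R4 + 6113/3520·R3.
R4 ← R4 / (4291/3210).
R1 ← R1 − 50/107·R4.
R2 ← R2 + 32/107·R4.
R3 ← R3 − 139/321·R4.
Reading off the reduced rows gives x = 1, y = 0, z = 6, w = -5.

x = 1, y = 0, z = 6, w = -5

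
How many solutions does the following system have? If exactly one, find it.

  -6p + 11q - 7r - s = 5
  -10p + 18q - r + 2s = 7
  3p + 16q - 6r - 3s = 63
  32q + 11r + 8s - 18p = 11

Row-reduce:
R1 ← R1 / (-6).
R2 ← R2 + 10·R1.
R3 ← R3 − 3·R1.
R4 ← R4 + 18·R1.
R2 ← R2 / (-1/3).
R1 ← R1 + 11/6·R2.
R3 ← R3 − 43/2·R2.
R4 ← R4 + 1·R2.
R3 ← R3 / (1357/2).
R1 ← R1 + 115/2·R3.
R2 ← R2 + 32·R3.
Rank is 3 with 4 unknowns, leaving s free.

infinitely many solutions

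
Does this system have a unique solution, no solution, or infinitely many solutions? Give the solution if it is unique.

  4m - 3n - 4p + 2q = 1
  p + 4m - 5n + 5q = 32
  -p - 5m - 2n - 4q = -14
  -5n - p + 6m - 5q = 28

m = 3, n = -3, p = 5, q = 0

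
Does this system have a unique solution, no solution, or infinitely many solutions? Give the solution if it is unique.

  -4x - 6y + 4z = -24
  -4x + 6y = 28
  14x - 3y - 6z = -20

infinitely many solutions

Row-reduce:
R1 ← R1 / (-4).
R2 ← R2 + 4·R1.
R3 ← R3 − 14·R1.
R2 ← R2 / (12).
R1 ← R1 − 3/2·R2.
R3 ← R3 + 24·R2.
Rank is 2 with 3 unknowns, leaving z free.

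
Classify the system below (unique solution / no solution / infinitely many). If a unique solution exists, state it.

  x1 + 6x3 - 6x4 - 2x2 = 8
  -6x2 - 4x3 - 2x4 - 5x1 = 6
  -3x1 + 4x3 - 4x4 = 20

infinitely many solutions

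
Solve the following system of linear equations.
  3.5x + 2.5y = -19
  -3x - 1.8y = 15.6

x = -4, y = -2

Row-reduce the augmented matrix:
R1 ← R1 / (7/2).
R2 ← R2 + 3·R1.
R2 ← R2 / (12/35).
R1 ← R1 − 5/7·R2.
Reading off the reduced rows gives x = -4, y = -2.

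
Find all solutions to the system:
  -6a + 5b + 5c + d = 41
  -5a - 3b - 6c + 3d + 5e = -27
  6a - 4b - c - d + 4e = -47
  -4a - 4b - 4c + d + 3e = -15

infinitely many solutions

Row-reduce:
R1 ← R1 / (-6).
R2 ← R2 + 5·R1.
R3 ← R3 − 6·R1.
R4 ← R4 + 4·R1.
R2 ← R2 / (-43/6).
R1 ← R1 + 5/6·R2.
R3 ← R3 − 1·R2.
R4 ← R4 + 22/3·R2.
R3 ← R3 / (111/43).
R1 ← R1 − 15/43·R3.
R2 ← R2 − 61/43·R3.
R4 ← R4 − 132/43·R3.
R4 ← R4 / (-83/37).
R1 ← R1 + 17/37·R4.
R2 ← R2 + 52/111·R4.
R3 ← R3 − 13/111·R4.
Rank is 4 with 5 unknowns, leaving e free.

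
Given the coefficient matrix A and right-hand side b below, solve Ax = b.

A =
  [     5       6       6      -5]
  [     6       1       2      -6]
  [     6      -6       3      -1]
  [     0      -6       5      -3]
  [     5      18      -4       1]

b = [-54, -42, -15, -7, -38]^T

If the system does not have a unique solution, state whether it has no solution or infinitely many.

no solution

Row-reduce:
R1 ← R1 / (5).
R2 ← R2 − 6·R1.
R3 ← R3 − 6·R1.
R5 ← R5 − 5·R1.
R2 ← R2 / (-31/5).
R1 ← R1 − 6/5·R2.
R3 ← R3 + 66/5·R2.
R4 ← R4 + 6·R2.
R5 ← R5 − 12·R2.
R3 ← R3 / (213/31).
R1 ← R1 − 6/31·R3.
R2 ← R2 − 26/31·R3.
R4 ← R4 − 311/31·R3.
R5 ← R5 + 622/31·R3.
R4 ← R4 / (-2194/213).
R1 ← R1 + 81/71·R4.
R2 ← R2 + 130/213·R4.
R3 ← R3 − 155/213·R4.
R5 ← R5 − 4388/213·R4.
Row 5 reduces to 0 = 2, a contradiction. The system is inconsistent.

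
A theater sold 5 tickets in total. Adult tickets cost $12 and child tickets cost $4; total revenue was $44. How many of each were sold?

Let a = adult tickets, c = child tickets.
  a + c = 5
  12a + 4c = 44
From equation 1: a = 5 − c.
Substitute into equation 2 and solve: c = 2.
Then a = 3.

adult tickets: 3, child tickets: 2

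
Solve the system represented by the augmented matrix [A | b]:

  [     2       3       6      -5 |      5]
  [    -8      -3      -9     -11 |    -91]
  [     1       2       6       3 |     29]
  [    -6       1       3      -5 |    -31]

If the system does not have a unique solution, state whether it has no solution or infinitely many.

no solution

Row-reduce:
R1 ← R1 / (2).
R2 ← R2 + 8·R1.
R3 ← R3 − 1·R1.
R4 ← R4 + 6·R1.
R2 ← R2 / (9).
R1 ← R1 − 3/2·R2.
R3 ← R3 − 1/2·R2.
R4 ← R4 − 10·R2.
R3 ← R3 / (13/6).
R1 ← R1 − 1/2·R3.
R2 ← R2 − 5/3·R3.
R4 ← R4 − 13/3·R3.
Row 4 reduces to 0 = 2, a contradiction. The system is inconsistent.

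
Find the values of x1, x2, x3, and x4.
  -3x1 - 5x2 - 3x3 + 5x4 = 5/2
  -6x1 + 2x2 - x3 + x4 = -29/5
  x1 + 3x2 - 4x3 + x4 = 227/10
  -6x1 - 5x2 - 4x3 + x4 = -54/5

Row-reduce the augmented matrix:
R1 ← R1 / (-3).
R2 ← R2 + 6·R1.
R3 ← R3 − 1·R1.
R4 ← R4 + 6·R1.
R2 ← R2 / (12).
R1 ← R1 − 5/3·R2.
R3 ← R3 − 4/3·R2.
R4 ← R4 − 5·R2.
R3 ← R3 / (-50/9).
R1 ← R1 − 11/36·R3.
R2 ← R2 − 5/12·R3.
R4 ← R4 + 1/12·R3.
R4 ← R4 / (-1061/200).
R1 ← R1 + 43/200·R4.
R2 ← R2 + 19/40·R4.
R3 ← R3 + 33/50·R4.
Reading off the reduced rows gives x1 = 5/2, x2 = 2, x3 = -3, x4 = 11/5.

x1 = 5/2, x2 = 2, x3 = -3, x4 = 11/5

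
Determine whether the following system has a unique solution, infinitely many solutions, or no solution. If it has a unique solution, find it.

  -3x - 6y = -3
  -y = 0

x = 1, y = 0

Row-reduce the augmented matrix:
R1 ← R1 / (-3).
R2 ← R2 / (-1).
R1 ← R1 − 2·R2.
Reading off the reduced rows gives x = 1, y = 0.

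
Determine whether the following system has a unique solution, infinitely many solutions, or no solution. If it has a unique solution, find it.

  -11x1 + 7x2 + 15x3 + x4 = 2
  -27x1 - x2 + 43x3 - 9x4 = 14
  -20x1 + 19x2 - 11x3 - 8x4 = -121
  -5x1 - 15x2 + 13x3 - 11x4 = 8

no solution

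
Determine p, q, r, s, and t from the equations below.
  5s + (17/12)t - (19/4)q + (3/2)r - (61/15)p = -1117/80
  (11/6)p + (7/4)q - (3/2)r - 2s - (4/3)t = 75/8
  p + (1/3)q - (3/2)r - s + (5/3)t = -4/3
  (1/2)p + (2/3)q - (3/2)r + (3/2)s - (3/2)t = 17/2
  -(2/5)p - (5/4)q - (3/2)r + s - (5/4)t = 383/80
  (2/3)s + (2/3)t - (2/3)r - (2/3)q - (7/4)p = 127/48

p = -11/4, q = 3, r = -3, s = -1/2, t = -11/4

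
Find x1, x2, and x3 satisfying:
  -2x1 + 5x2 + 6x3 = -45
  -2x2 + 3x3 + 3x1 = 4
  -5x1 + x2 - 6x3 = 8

Row-reduce the augmented matrix:
R1 ← R1 / (-2).
R2 ← R2 − 3·R1.
R3 ← R3 + 5·R1.
R2 ← R2 / (11/2).
R1 ← R1 + 5/2·R2.
R3 ← R3 + 23/2·R2.
R3 ← R3 / (45/11).
R1 ← R1 − 27/11·R3.
R2 ← R2 − 24/11·R3.
Reading off the reduced rows gives x1 = 1, x2 = -5, x3 = -3.

x1 = 1, x2 = -5, x3 = -3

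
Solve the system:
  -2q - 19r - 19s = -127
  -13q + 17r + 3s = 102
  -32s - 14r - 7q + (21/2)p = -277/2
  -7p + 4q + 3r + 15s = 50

infinitely many solutions

Row-reduce:
Swap R1 and R3.
R1 ← R1 / (21/2).
R4 ← R4 + 7·R1.
R2 ← R2 / (-13).
R1 ← R1 + 2/3·R2.
R3 ← R3 + 2·R2.
R4 ← R4 + 2/3·R2.
R3 ← R3 / (-281/13).
R1 ← R1 + 86/39·R3.
R2 ← R2 + 17/13·R3.
R4 ← R4 + 281/39·R3.
Rank is 3 with 4 unknowns, leaving s free.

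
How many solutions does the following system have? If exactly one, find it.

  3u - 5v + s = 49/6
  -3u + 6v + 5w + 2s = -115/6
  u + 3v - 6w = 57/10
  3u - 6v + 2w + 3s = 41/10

Row-reduce the augmented matrix:
R1 ← R1 / (3).
R2 ← R2 + 3·R1.
R3 ← R3 − 1·R1.
R4 ← R4 − 3·R1.
R1 ← R1 + 5/3·R2.
R3 ← R3 − 14/3·R2.
R4 ← R4 + 1·R2.
R3 ← R3 / (-88/3).
R1 ← R1 − 25/3·R3.
R2 ← R2 − 5·R3.
R4 ← R4 − 7·R3.
R4 ← R4 / (139/88).
R1 ← R1 − 111/88·R4.
R2 ← R2 − 49/88·R4.
R3 ← R3 − 43/88·R4.
Reading off the reduced rows gives u = 3/2, v = -1, w = -6/5, s = -4/3.

u = 3/2, v = -1, w = -6/5, s = -4/3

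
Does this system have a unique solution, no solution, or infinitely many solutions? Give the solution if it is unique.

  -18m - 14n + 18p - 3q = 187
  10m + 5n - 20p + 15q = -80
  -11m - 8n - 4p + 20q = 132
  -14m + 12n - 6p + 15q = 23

m = -4, n = -5, p = 3, q = 3

Row-reduce the augmented matrix:
R1 ← R1 / (-18).
R2 ← R2 − 10·R1.
R3 ← R3 + 11·R1.
R4 ← R4 + 14·R1.
R2 ← R2 / (-25/9).
R1 ← R1 − 7/9·R2.
R3 ← R3 − 5/9·R2.
R4 ← R4 − 206/9·R2.
R3 ← R3 / (-17).
R1 ← R1 + 19/5·R3.
R2 ← R2 − 18/5·R3.
R4 ← R4 + 512/5·R3.
R4 ← R4 / (-1732/85).
R1 ← R1 + 134/85·R4.
R2 ← R2 − 33/85·R4.
R3 ← R3 + 49/34·R4.
Reading off the reduced rows gives m = -4, n = -5, p = 3, q = 3.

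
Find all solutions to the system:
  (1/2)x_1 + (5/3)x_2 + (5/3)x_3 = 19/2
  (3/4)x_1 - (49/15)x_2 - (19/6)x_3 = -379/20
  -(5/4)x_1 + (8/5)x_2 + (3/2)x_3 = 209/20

Row-reduce:
R1 ← R1 / (1/2).
R2 ← R2 − 3/4·R1.
R3 ← R3 + 5/4·R1.
R2 ← R2 / (-173/30).
R1 ← R1 − 10/3·R2.
R3 ← R3 − 173/30·R2.
Row 3 reduces to 0 = 1, a contradiction. The system is inconsistent.

no solution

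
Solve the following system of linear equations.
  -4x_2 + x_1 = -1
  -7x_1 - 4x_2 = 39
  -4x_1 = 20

x_1 = -5, x_2 = -1

Row-reduce the augmented matrix:
R2 ← R2 + 7·R1.
R3 ← R3 + 4·R1.
R2 ← R2 / (-32).
R1 ← R1 + 4·R2.
R3 ← R3 + 16·R2.
R3 reduces to 0 = 0, so the extra equation is consistent.
Reading off the reduced rows gives x_1 = -5, x_2 = -1.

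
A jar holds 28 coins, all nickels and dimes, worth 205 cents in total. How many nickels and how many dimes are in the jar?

nickels: 15, dimes: 13

Let n = nickels, d = dimes.
  n + d = 28
  5n + 10d = 205
Row-reduce the augmented matrix:
R2 ← R2 − 5·R1.
R2 ← R2 / (5).
R1 ← R1 − 1·R2.
Reading off the reduced rows gives n = 15, d = 13.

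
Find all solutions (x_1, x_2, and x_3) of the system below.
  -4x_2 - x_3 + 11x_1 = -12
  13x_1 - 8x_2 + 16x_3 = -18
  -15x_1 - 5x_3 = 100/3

Row-reduce the augmented matrix:
R1 ← R1 / (11).
R2 ← R2 − 13·R1.
R3 ← R3 + 15·R1.
R2 ← R2 / (-36/11).
R1 ← R1 + 4/11·R2.
R3 ← R3 + 60/11·R2.
R3 ← R3 / (-35).
R1 ← R1 + 2·R3.
R2 ← R2 + 21/4·R3.
Reading off the reduced rows gives x_1 = -2, x_2 = -7/3, x_3 = -2/3.

x_1 = -2, x_2 = -7/3, x_3 = -2/3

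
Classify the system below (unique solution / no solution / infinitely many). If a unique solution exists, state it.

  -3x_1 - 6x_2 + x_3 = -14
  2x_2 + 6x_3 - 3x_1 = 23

Row-reduce:
R1 ← R1 / (-3).
R2 ← R2 + 3·R1.
R2 ← R2 / (8).
R1 ← R1 − 2·R2.
Rank is 2 with 3 unknowns, leaving x_3 free.

infinitely many solutions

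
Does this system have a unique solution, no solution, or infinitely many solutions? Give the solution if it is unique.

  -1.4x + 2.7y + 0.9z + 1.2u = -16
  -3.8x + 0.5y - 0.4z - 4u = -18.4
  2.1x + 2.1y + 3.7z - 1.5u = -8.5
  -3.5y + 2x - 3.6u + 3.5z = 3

Row-reduce the augmented matrix:
R1 ← R1 / (-7/5).
R2 ← R2 + 19/5·R1.
R3 ← R3 − 21/10·R1.
R4 ← R4 − 2·R1.
R2 ← R2 / (-239/35).
R1 ← R1 + 27/14·R2.
R3 ← R3 − 123/20·R2.
R4 ← R4 − 5/14·R2.
R3 ← R3 / (23801/9560).
R1 ← R1 − 153/956·R3.
R2 ← R2 − 199/478·R3.
R4 ← R4 − 4433/956·R3.
R4 ← R4 / (1112627/119005).
R1 ← R1 − 37923/23801·R4.
R2 ← R2 − 50114/23801·R4.
R3 ← R3 + 59616/23801·R4.
Reading off the reduced rows gives x = 5, y = -2, z = -4, u = 0.

x = 5, y = -2, z = -4, u = 0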